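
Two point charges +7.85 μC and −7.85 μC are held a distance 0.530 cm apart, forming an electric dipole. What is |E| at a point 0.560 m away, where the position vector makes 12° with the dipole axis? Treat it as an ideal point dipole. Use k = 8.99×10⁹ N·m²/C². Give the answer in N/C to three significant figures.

Dipole moment p = qd = (7.85×10⁻⁶ C)(0.00530 m) = 4.161×10⁻⁸ C·m.
At angle θ the dipole field magnitude is E = (kp/r³)·√(1 + 3cos²θ).
kp/r³ = (8.99×10⁹)(4.161×10⁻⁸) / (0.560)³ = 2130 N/C.
√(1 + 3cos²12°) = √(1 + 3·0.9568) = √3.8703 ≈ 1.9673.
E ≈ 2130 × 1.967 = 4191 N/C.

E ≈ 4190 N/C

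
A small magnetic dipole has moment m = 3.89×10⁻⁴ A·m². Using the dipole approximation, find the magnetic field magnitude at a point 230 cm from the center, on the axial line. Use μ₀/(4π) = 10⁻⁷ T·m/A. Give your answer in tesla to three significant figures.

On axis B = (μ₀/4π)·2m/r³.
B = 2·(10⁻⁷)·(3.89×10⁻⁴) / (2.30)³ = 6.394×10⁻¹² T.

B ≈ 6.39×10⁻¹² T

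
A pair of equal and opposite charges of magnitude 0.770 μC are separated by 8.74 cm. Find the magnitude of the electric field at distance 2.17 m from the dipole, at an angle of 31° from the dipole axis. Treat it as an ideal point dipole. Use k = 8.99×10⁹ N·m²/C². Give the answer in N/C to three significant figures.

E ≈ 106 N/C

Dipole moment p = qd = (7.70×10⁻⁷ C)(0.0874 m) = 6.73×10⁻⁸ C·m.
At angle θ the dipole field magnitude is E = (kp/r³)·√(1 + 3cos²θ).
kp/r³ = (8.99×10⁹)(6.73×10⁻⁸) / (2.17)³ = 59.21 N/C.
√(1 + 3cos²31°) = √(1 + 3·0.7347) = √3.2042 ≈ 1.7900.
E ≈ 59.21 × 1.790 = 106.0 N/C.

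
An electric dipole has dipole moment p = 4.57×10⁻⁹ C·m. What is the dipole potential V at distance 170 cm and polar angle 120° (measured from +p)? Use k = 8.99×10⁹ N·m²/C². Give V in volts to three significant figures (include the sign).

The dipole potential is V = kp cosθ / r².
V = (8.99×10⁹)(4.57×10⁻⁹)·cos120° / (1.70)² = -7.108 V.

V ≈ -7.11 V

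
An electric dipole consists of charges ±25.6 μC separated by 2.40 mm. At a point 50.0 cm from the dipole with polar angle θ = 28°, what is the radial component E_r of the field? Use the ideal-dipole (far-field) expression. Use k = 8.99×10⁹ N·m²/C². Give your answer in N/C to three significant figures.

Dipole moment p = qd = (2.56×10⁻⁵ C)(0.00240 m) = 6.144×10⁻⁸ C·m.
For a dipole, E_r = (2kp cosθ)/r³.
kp/r³ = (8.99×10⁹)(6.144×10⁻⁸)/(0.500)³ = 4419 N/C.
E_r = 2·4419·cos28° = 7803 N/C.

E_r ≈ 7800 N/C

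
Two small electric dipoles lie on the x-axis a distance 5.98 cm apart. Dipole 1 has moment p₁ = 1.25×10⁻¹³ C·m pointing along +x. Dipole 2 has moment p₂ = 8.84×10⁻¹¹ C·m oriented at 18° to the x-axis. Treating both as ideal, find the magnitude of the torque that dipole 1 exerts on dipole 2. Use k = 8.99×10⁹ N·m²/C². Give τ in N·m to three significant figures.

The second dipole sits on the axis of the first, so the field there is axial: E₁ = 2kp₁/r³ along +x.
E₁ = 2(8.99×10⁹)(1.25×10⁻¹³)/(0.0598)³ = 10.51 N/C.
Torque on the second dipole: τ = p₂ E₁ sinθ.
τ = (8.84×10⁻¹¹)(10.51)·sin18° = 2.871×10⁻¹⁰ N·m.

τ ≈ 2.87×10⁻¹⁰ N·m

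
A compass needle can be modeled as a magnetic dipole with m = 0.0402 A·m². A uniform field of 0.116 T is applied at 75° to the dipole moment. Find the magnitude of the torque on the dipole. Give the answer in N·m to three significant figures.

Torque on a magnetic dipole: τ = mB sinθ.
τ = (0.0402)(0.116)·sin75° = 0.004504 N·m.

τ ≈ 0.00450 N·m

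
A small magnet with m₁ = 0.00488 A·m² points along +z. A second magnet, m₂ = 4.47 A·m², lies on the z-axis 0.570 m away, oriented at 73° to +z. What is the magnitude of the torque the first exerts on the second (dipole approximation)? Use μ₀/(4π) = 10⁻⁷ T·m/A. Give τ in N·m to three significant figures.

τ ≈ 2.25×10⁻⁸ N·m

Dipole B is on the axis of dipole A, so B₁ there is axial: B₁ = (μ₀/4π)·2m₁/r³ along +z.
B₁ = 2(10⁻⁷)(0.00488)/(0.570)³ = 5.270×10⁻⁹ T.
τ = m₂ B₁ sinθ.
τ = (4.47)(5.270×10⁻⁹)·sin73° = 2.253×10⁻⁸ N·m.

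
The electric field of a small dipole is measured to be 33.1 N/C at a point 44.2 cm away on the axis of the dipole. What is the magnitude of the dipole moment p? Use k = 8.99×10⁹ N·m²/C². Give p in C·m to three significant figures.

p ≈ 1.59×10⁻¹⁰ C·m

On axis E = 2kp/r³, so p = Er³/(2k).
p = (33.1)·(0.442)³ / (2·8.99×10⁹) = 1.590×10⁻¹⁰ C·m.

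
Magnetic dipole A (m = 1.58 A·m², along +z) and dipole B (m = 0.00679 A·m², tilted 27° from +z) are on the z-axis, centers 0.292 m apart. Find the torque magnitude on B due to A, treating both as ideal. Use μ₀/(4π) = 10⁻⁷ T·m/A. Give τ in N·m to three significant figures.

τ ≈ 3.91×10⁻⁸ N·m

Dipole B is on the axis of dipole A, so B₁ there is axial: B₁ = (μ₀/4π)·2m₁/r³ along +z.
B₁ = 2(10⁻⁷)(1.58)/(0.292)³ = 1.269×10⁻⁵ T.
τ = m₂ B₁ sinθ.
τ = (0.00679)(1.269×10⁻⁵)·sin27° = 3.913×10⁻⁸ N·m.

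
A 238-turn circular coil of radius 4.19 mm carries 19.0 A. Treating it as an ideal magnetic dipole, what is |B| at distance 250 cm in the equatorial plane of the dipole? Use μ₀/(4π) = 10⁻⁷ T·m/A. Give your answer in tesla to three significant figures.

m = NIA = NIπa² = 238·(19.0)·π·(0.00419)² = 0.2494 A·m².
In the equatorial plane B = (μ₀/4π)·m/r³ (half the axial value).
B = (10⁻⁷)·(0.2494) / (2.50)³ = 1.596×10⁻⁹ T.

B ≈ 1.60×10⁻⁹ T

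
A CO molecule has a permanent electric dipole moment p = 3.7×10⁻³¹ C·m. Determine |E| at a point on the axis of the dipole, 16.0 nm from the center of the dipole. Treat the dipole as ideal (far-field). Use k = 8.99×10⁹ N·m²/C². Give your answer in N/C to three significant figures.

E ≈ 1620 N/C

On the dipole axis E = 2kp/r³.
E = 2·(8.99×10⁹)(3.70×10⁻³¹) / (1.60×10⁻⁸)³ = 1624 N/C.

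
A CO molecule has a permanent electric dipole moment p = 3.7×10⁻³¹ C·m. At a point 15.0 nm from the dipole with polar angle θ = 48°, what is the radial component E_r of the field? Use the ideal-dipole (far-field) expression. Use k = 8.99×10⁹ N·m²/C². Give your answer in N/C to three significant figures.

E_r ≈ 1320 N/C

For a dipole, E_r = (2kp cosθ)/r³.
kp/r³ = (8.99×10⁹)(3.70×10⁻³¹)/(1.50×10⁻⁸)³ = 985.6 N/C.
E_r = 2·985.6·cos48° = 1319 N/C.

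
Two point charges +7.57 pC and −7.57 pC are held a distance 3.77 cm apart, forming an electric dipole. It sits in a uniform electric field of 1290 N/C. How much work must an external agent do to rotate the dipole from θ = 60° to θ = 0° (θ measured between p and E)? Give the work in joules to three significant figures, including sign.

Dipole moment p = qd = (7.57×10⁻¹² C)(0.0377 m) = 2.854×10⁻¹³ C·m.
W_ext = ΔU = U(θ₂) − U(θ₁) = −pE cosθ₂ − (−pE cosθ₁) = pE(cosθ₁ − cosθ₂).
W = (2.854×10⁻¹³)(1290)·(cos60° − cos0°) = (3.682×10⁻¹⁰)·(-0.5000) = -1.841×10⁻¹⁰ J.

W ≈ -1.84×10⁻¹⁰ J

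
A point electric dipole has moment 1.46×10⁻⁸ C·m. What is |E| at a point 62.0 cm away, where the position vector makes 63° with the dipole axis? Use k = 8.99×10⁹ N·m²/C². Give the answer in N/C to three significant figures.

E ≈ 701 N/C

At angle θ the dipole field magnitude is E = (kp/r³)·√(1 + 3cos²θ).
kp/r³ = (8.99×10⁹)(1.46×10⁻⁸) / (0.620)³ = 550.7 N/C.
√(1 + 3cos²63°) = √(1 + 3·0.2061) = √1.6183 ≈ 1.2721.
E ≈ 550.7 × 1.272 = 700.6 N/C.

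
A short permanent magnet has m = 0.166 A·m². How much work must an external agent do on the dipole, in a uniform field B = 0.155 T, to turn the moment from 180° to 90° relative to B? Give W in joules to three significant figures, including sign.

W ≈ -0.0257 J

W_ext = ΔU = −mB cosθ₂ + mB cosθ₁ = mB(cosθ₁ − cosθ₂).
W = (0.166)(0.155)·(cos180° − cos90°) = (0.02573)·(-1.0000) = -0.02573 J.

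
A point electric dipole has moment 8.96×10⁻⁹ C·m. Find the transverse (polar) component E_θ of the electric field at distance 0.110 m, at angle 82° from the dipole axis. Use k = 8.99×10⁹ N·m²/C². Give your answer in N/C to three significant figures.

For a dipole, E_θ = (kp sinθ)/r³.
kp/r³ = (8.99×10⁹)(8.96×10⁻⁹)/(0.110)³ = 6.052×10⁴ N/C.
E_θ = 6.052×10⁴·sin82° = 5.993×10⁴ N/C.

E_θ ≈ 5.99×10⁴ N/C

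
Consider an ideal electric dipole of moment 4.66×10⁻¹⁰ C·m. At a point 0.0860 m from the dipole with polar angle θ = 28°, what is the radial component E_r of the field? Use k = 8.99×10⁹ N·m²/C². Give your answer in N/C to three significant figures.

E_r ≈ 1.16×10⁴ N/C

For a dipole, E_r = (2kp cosθ)/r³.
kp/r³ = (8.99×10⁹)(4.66×10⁻¹⁰)/(0.0860)³ = 6586 N/C.
E_r = 2·6586·cos28° = 1.163×10⁴ N/C.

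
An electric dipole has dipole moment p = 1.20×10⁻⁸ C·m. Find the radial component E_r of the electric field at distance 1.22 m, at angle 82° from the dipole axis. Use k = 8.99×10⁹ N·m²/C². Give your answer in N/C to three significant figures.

E_r ≈ 16.5 N/C

For a dipole, E_r = (2kp cosθ)/r³.
kp/r³ = (8.99×10⁹)(1.20×10⁻⁸)/(1.22)³ = 59.41 N/C.
E_r = 2·59.41·cos82° = 16.54 N/C.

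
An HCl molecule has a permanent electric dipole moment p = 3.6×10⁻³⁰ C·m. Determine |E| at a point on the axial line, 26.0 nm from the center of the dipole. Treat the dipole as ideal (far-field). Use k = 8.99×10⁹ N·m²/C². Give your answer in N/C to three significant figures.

E ≈ 3680 N/C

On the dipole axis E = 2kp/r³.
E = 2·(8.99×10⁹)(3.60×10⁻³⁰) / (2.60×10⁻⁸)³ = 3683 N/C.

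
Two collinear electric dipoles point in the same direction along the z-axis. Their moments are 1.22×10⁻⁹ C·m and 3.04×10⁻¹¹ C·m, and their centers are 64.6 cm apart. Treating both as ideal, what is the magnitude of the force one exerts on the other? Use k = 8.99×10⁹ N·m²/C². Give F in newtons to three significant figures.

F ≈ 1.15×10⁻⁸ N

On-axis field of dipole 1 at distance r: E = 2kp₁/r³. Force on dipole 2 is F = p₂·dE/dr (gradient along axis).
dE/dr = −6kp₁/r⁴, so |F| = 6kp₁p₂/r⁴ (attractive for aligned moments).
F = 6(8.99×10⁹)(1.22×10⁻⁹)(3.04×10⁻¹¹)/(0.646)⁴ = 1.149×10⁻⁸ N.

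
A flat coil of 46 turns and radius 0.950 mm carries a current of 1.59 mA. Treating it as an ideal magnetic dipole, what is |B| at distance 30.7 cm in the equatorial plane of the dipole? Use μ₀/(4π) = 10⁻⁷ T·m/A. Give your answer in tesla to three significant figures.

B ≈ 7.17×10⁻¹³ T

m = NIA = NIπa² = 46·(0.00159)·π·(9.50×10⁻⁴)² = 2.074×10⁻⁷ A·m².
In the equatorial plane B = (μ₀/4π)·m/r³ (half the axial value).
B = (10⁻⁷)·(2.074×10⁻⁷) / (0.307)³ = 7.168×10⁻¹³ T.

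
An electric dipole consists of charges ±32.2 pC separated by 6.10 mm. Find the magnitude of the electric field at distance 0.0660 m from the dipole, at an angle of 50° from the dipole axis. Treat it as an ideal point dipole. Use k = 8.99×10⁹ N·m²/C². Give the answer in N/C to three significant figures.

Dipole moment p = qd = (3.22×10⁻¹¹ C)(0.00610 m) = 1.964×10⁻¹³ C·m.
At angle θ the dipole field magnitude is E = (kp/r³)·√(1 + 3cos²θ).
kp/r³ = (8.99×10⁹)(1.964×10⁻¹³) / (0.0660)³ = 6.141 N/C.
√(1 + 3cos²50°) = √(1 + 3·0.4132) = √2.2395 ≈ 1.4965.
E ≈ 6.141 × 1.497 = 9.191 N/C.

E ≈ 9.19 N/C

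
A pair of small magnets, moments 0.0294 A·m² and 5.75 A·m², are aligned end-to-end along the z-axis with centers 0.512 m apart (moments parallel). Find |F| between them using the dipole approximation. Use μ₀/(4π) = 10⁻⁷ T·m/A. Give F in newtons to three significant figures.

On-axis B of dipole 1: B = (μ₀/4π)·2m₁/r³. Force on dipole 2: F = m₂·dB/dr.
dB/dr = −(μ₀/4π)·6m₁/r⁴, so |F| = (μ₀/4π)·6m₁m₂/r⁴.
F = 6(10⁻⁷)(0.0294)(5.75)/(0.512)⁴ = 1.476×10⁻⁶ N.

F ≈ 1.48×10⁻⁶ N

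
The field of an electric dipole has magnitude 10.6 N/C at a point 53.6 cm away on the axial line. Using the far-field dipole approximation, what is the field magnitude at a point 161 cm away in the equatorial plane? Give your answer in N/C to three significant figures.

Dipole fields scale as 1/r³ in the far field.
The axial field is twice the equatorial field at the same r, so the geometry factor is 1/2.
E₂ = E₁ · (1/2) · (r₁/r₂)³ = 10.6 · 0.5 · (53.6/161)³.
(r₁/r₂)³ = (0.3329)³ = 0.0369.
E₂ ≈ 0.1956 N/C.

E ≈ 0.196 N/C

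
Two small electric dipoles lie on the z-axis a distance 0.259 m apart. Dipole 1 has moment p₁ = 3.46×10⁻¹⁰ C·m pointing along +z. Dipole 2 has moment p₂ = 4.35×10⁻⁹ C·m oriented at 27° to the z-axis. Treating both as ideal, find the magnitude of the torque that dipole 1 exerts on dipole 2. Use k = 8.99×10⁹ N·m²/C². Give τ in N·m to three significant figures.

τ ≈ 7.07×10⁻⁷ N·m

The second dipole sits on the axis of the first, so the field there is axial: E₁ = 2kp₁/r³ along +z.
E₁ = 2(8.99×10⁹)(3.46×10⁻¹⁰)/(0.259)³ = 358.1 N/C.
Torque on the second dipole: τ = p₂ E₁ sinθ.
τ = (4.35×10⁻⁹)(358.1)·sin27° = 7.071×10⁻⁷ N·m.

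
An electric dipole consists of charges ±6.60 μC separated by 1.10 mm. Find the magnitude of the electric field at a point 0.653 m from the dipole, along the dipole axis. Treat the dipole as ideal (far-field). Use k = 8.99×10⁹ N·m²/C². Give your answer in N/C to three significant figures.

E ≈ 469 N/C

Dipole moment p = qd = (6.60×10⁻⁶ C)(0.00110 m) = 7.26×10⁻⁹ C·m.
On the dipole axis E = 2kp/r³.
E = 2·(8.99×10⁹)(7.26×10⁻⁹) / (0.653)³ = 468.8 N/C.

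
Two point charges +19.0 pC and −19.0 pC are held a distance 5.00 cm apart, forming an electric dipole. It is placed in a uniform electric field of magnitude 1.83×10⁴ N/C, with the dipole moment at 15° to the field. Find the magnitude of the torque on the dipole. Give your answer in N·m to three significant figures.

τ ≈ 4.50×10⁻⁹ N·m

Dipole moment p = qd = (1.90×10⁻¹¹ C)(0.0500 m) = 9.50×10⁻¹³ C·m.
Torque on an electric dipole: τ = pE sinθ.
τ = (9.50×10⁻¹³)(1.83×10⁴)·sin15° = 4.500×10⁻⁹ N·m.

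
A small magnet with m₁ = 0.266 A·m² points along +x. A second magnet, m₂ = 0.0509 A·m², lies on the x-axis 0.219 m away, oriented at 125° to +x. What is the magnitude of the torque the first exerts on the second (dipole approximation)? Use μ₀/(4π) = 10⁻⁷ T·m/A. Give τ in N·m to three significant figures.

τ ≈ 2.11×10⁻⁷ N·m

Dipole B is on the axis of dipole A, so B₁ there is axial: B₁ = (μ₀/4π)·2m₁/r³ along +x.
B₁ = 2(10⁻⁷)(0.266)/(0.219)³ = 5.065×10⁻⁶ T.
τ = m₂ B₁ sinθ.
τ = (0.0509)(5.065×10⁻⁶)·sin125° = 2.112×10⁻⁷ N·m.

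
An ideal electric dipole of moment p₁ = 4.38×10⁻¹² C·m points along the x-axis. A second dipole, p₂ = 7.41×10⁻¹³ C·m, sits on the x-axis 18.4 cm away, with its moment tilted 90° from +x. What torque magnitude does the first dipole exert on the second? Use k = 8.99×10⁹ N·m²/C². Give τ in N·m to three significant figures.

The second dipole sits on the axis of the first, so the field there is axial: E₁ = 2kp₁/r³ along +x.
E₁ = 2(8.99×10⁹)(4.38×10⁻¹²)/(0.184)³ = 12.64 N/C.
Torque on the second dipole: τ = p₂ E₁ sinθ.
τ = (7.41×10⁻¹³)(12.64)·sin90° = 9.368×10⁻¹² N·m.

τ ≈ 9.37×10⁻¹² N·m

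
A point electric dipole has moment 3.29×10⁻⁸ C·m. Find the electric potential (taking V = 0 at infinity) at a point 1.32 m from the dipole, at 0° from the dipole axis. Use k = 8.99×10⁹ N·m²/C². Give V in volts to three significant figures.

V ≈ 170 V

The dipole potential is V = kp cosθ / r².
V = (8.99×10⁹)(3.29×10⁻⁸)·cos0° / (1.32)² = 169.7 V.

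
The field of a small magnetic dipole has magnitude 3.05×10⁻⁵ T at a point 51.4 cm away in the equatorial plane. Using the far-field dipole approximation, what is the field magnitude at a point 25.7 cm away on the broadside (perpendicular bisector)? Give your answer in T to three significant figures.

Dipole fields scale as 1/r³ in the far field; the geometry is the same at both points.
B₂ = B₁ · (r₁/r₂)³ = 3.05×10⁻⁵ · (51.4/25.7)³.
(r₁/r₂)³ = (2)³ = 8.
B₂ ≈ 2.440×10⁻⁴ T.

B ≈ 2.44×10⁻⁴ T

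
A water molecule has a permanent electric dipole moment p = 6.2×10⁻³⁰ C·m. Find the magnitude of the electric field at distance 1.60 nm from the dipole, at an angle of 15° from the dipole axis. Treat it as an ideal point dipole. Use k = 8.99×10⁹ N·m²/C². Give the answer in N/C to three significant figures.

At angle θ the dipole field magnitude is E = (kp/r³)·√(1 + 3cos²θ).
kp/r³ = (8.99×10⁹)(6.20×10⁻³⁰) / (1.60×10⁻⁹)³ = 1.361×10⁷ N/C.
√(1 + 3cos²15°) = √(1 + 3·0.9330) = √3.7990 ≈ 1.9491.
E ≈ 1.361×10⁷ × 1.949 = 2.652×10⁷ N/C.

E ≈ 2.65×10⁷ N/C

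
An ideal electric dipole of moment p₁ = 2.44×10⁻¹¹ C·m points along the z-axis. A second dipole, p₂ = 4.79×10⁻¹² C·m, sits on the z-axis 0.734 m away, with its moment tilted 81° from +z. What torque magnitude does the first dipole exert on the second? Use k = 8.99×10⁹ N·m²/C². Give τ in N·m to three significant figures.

τ ≈ 5.25×10⁻¹² N·m

The second dipole sits on the axis of the first, so the field there is axial: E₁ = 2kp₁/r³ along +z.
E₁ = 2(8.99×10⁹)(2.44×10⁻¹¹)/(0.734)³ = 1.109 N/C.
Torque on the second dipole: τ = p₂ E₁ sinθ.
τ = (4.79×10⁻¹²)(1.109)·sin81° = 5.249×10⁻¹² N·m.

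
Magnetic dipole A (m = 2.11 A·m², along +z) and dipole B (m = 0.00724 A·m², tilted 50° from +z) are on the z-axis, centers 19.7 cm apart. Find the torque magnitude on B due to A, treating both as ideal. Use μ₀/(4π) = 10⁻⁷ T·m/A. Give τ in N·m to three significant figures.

Dipole B is on the axis of dipole A, so B₁ there is axial: B₁ = (μ₀/4π)·2m₁/r³ along +z.
B₁ = 2(10⁻⁷)(2.11)/(0.197)³ = 5.520×10⁻⁵ T.
τ = m₂ B₁ sinθ.
τ = (0.00724)(5.520×10⁻⁵)·sin50° = 3.061×10⁻⁷ N·m.

τ ≈ 3.06×10⁻⁷ N·m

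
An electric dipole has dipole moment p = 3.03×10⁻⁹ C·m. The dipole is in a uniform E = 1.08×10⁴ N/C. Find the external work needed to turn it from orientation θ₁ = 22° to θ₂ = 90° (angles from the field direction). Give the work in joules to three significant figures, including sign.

W ≈ 3.03×10⁻⁵ J

W_ext = ΔU = U(θ₂) − U(θ₁) = −pE cosθ₂ − (−pE cosθ₁) = pE(cosθ₁ − cosθ₂).
W = (3.03×10⁻⁹)(1.08×10⁴)·(cos22° − cos90°) = (3.272×10⁻⁵)·(+0.9272) = 3.034×10⁻⁵ J.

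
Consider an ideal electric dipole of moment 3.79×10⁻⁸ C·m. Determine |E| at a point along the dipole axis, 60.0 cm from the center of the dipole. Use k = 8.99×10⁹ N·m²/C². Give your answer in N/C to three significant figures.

On the dipole axis E = 2kp/r³.
E = 2·(8.99×10⁹)(3.79×10⁻⁸) / (0.600)³ = 3155 N/C.

E ≈ 3150 N/C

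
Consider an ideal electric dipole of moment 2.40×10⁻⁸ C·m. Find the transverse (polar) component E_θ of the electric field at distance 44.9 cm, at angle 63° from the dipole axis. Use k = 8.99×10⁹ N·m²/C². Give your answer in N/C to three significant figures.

E_θ ≈ 2120 N/C

For a dipole, E_θ = (kp sinθ)/r³.
kp/r³ = (8.99×10⁹)(2.40×10⁻⁸)/(0.449)³ = 2384 N/C.
E_θ = 2384·sin63° = 2124 N/C.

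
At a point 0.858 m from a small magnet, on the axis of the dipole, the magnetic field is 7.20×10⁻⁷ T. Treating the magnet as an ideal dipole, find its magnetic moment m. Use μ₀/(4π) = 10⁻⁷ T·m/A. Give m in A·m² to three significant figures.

On axis B = (μ₀/4π)·2m/r³, so m = Br³·4π/(μ₀·2).
m = (7.20×10⁻⁷)·(0.858)³ / (2·10⁻⁷) = 2.274 A·m².

m ≈ 2.27 A·m²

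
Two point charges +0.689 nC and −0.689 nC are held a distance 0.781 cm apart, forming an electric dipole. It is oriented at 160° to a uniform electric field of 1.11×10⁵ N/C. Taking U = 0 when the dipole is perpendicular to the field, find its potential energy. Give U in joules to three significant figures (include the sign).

U ≈ 5.61×10⁻⁷ J

Dipole moment p = qd = (6.89×10⁻¹⁰ C)(0.00781 m) = 5.381×10⁻¹² C·m.
U = −p·E = −pE cosθ.
U = −(5.381×10⁻¹²)(1.11×10⁵)·cos160° = 5.613×10⁻⁷ J.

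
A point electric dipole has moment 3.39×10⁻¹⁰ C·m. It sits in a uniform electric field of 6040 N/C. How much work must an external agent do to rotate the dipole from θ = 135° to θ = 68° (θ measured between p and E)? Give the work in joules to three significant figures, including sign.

W ≈ -2.21×10⁻⁶ J

W_ext = ΔU = U(θ₂) − U(θ₁) = −pE cosθ₂ − (−pE cosθ₁) = pE(cosθ₁ − cosθ₂).
W = (3.39×10⁻¹⁰)(6040)·(cos135° − cos68°) = (2.048×10⁻⁶)·(-1.0817) = -2.215×10⁻⁶ J.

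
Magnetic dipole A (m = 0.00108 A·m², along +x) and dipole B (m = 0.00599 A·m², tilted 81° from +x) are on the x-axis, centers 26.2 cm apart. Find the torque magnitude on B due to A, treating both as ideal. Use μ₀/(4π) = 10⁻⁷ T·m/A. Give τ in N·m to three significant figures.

τ ≈ 7.11×10⁻¹¹ N·m

Dipole B is on the axis of dipole A, so B₁ there is axial: B₁ = (μ₀/4π)·2m₁/r³ along +x.
B₁ = 2(10⁻⁷)(0.00108)/(0.262)³ = 1.201×10⁻⁸ T.
τ = m₂ B₁ sinθ.
τ = (0.00599)(1.201×10⁻⁸)·sin81° = 7.106×10⁻¹¹ N·m.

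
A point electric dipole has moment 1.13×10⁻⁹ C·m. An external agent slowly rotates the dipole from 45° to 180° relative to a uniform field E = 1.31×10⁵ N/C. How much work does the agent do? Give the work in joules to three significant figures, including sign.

W ≈ 2.53×10⁻⁴ J

W_ext = ΔU = U(θ₂) − U(θ₁) = −pE cosθ₂ − (−pE cosθ₁) = pE(cosθ₁ − cosθ₂).
W = (1.13×10⁻⁹)(1.31×10⁵)·(cos45° − cos180°) = (1.480×10⁻⁴)·(+1.7071) = 2.527×10⁻⁴ J.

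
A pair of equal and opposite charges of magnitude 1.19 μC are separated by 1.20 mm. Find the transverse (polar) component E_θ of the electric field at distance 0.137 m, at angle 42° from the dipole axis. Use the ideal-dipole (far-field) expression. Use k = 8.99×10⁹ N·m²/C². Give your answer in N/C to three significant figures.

E_θ ≈ 3340 N/C

Dipole moment p = qd = (1.19×10⁻⁶ C)(0.00120 m) = 1.428×10⁻⁹ C·m.
For a dipole, E_θ = (kp sinθ)/r³.
kp/r³ = (8.99×10⁹)(1.428×10⁻⁹)/(0.137)³ = 4993 N/C.
E_θ = 4993·sin42° = 3341 N/C.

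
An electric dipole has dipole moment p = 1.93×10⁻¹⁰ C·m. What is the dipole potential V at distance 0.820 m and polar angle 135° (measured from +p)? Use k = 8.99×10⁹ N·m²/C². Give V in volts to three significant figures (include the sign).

V ≈ -1.82 V

The dipole potential is V = kp cosθ / r².
V = (8.99×10⁹)(1.93×10⁻¹⁰)·cos135° / (0.820)² = -1.825 V.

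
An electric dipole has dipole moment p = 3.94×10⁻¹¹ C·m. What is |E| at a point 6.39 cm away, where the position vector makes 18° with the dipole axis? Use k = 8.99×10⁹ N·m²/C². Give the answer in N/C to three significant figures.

At angle θ the dipole field magnitude is E = (kp/r³)·√(1 + 3cos²θ).
kp/r³ = (8.99×10⁹)(3.94×10⁻¹¹) / (0.0639)³ = 1358 N/C.
√(1 + 3cos²18°) = √(1 + 3·0.9045) = √3.7135 ≈ 1.9271.
E ≈ 1358 × 1.927 = 2616 N/C.

E ≈ 2620 N/C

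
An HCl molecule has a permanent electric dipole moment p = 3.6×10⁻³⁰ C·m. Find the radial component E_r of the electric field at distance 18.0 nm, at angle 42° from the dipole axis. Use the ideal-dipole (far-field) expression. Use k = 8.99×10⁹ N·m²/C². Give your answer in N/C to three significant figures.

E_r ≈ 8250 N/C

For a dipole, E_r = (2kp cosθ)/r³.
kp/r³ = (8.99×10⁹)(3.60×10⁻³⁰)/(1.80×10⁻⁸)³ = 5549 N/C.
E_r = 2·5549·cos42° = 8248 N/C.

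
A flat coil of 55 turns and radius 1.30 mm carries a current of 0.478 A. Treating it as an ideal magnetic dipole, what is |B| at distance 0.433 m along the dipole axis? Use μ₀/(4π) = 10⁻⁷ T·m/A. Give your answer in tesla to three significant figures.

B ≈ 3.44×10⁻¹⁰ T

m = NIA = NIπa² = 55·(0.478)·π·(0.00130)² = 1.396×10⁻⁴ A·m².
On axis B = (μ₀/4π)·2m/r³.
B = 2·(10⁻⁷)·(1.396×10⁻⁴) / (0.433)³ = 3.439×10⁻¹⁰ T.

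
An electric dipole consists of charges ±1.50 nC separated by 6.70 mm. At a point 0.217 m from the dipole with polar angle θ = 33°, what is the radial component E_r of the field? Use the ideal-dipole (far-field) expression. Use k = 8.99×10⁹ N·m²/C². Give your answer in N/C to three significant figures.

Dipole moment p = qd = (1.50×10⁻⁹ C)(0.00670 m) = 1.005×10⁻¹¹ C·m.
For a dipole, E_r = (2kp cosθ)/r³.
kp/r³ = (8.99×10⁹)(1.005×10⁻¹¹)/(0.217)³ = 8.842 N/C.
E_r = 2·8.842·cos33° = 14.83 N/C.

E_r ≈ 14.8 N/C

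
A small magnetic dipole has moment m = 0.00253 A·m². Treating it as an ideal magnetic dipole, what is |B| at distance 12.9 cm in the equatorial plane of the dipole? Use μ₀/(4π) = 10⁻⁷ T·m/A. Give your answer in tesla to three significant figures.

B ≈ 1.18×10⁻⁷ T

In the equatorial plane B = (μ₀/4π)·m/r³ (half the axial value).
B = (10⁻⁷)·(0.00253) / (0.129)³ = 1.179×10⁻⁷ T.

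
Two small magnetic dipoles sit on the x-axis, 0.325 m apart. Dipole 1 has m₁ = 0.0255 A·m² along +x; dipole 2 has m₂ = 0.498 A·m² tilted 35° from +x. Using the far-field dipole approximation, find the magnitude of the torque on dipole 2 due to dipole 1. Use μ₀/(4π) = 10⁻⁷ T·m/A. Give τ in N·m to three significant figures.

Dipole B is on the axis of dipole A, so B₁ there is axial: B₁ = (μ₀/4π)·2m₁/r³ along +x.
B₁ = 2(10⁻⁷)(0.0255)/(0.325)³ = 1.486×10⁻⁷ T.
τ = m₂ B₁ sinθ.
τ = (0.498)(1.486×10⁻⁷)·sin35° = 4.244×10⁻⁸ N·m.

τ ≈ 4.24×10⁻⁸ N·m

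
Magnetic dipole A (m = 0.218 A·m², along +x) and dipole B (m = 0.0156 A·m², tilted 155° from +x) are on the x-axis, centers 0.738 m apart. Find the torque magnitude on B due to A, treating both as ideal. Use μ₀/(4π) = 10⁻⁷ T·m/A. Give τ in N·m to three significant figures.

τ ≈ 7.15×10⁻¹⁰ N·m

Dipole B is on the axis of dipole A, so B₁ there is axial: B₁ = (μ₀/4π)·2m₁/r³ along +x.
B₁ = 2(10⁻⁷)(0.218)/(0.738)³ = 1.085×10⁻⁷ T.
τ = m₂ B₁ sinθ.
τ = (0.0156)(1.085×10⁻⁷)·sin155° = 7.151×10⁻¹⁰ N·m.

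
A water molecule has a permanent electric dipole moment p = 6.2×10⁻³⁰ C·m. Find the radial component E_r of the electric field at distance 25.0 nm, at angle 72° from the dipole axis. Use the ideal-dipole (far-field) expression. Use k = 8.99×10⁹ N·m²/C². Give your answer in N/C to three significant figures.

E_r ≈ 2200 N/C

For a dipole, E_r = (2kp cosθ)/r³.
kp/r³ = (8.99×10⁹)(6.20×10⁻³⁰)/(2.50×10⁻⁸)³ = 3567 N/C.
E_r = 2·3567·cos72° = 2205 N/C.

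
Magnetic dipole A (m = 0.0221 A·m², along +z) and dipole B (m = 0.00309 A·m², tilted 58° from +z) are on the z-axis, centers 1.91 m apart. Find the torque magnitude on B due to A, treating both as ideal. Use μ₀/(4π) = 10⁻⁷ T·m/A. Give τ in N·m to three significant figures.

Dipole B is on the axis of dipole A, so B₁ there is axial: B₁ = (μ₀/4π)·2m₁/r³ along +z.
B₁ = 2(10⁻⁷)(0.0221)/(1.91)³ = 6.343×10⁻¹⁰ T.
τ = m₂ B₁ sinθ.
τ = (0.00309)(6.343×10⁻¹⁰)·sin58° = 1.662×10⁻¹² N·m.

τ ≈ 1.66×10⁻¹² N·m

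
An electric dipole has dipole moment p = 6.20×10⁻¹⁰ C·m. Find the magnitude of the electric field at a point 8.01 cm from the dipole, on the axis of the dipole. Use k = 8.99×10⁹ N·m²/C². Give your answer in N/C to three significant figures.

E ≈ 2.17×10⁴ N/C

On the dipole axis E = 2kp/r³.
E = 2·(8.99×10⁹)(6.20×10⁻¹⁰) / (0.0801)³ = 2.169×10⁴ N/C.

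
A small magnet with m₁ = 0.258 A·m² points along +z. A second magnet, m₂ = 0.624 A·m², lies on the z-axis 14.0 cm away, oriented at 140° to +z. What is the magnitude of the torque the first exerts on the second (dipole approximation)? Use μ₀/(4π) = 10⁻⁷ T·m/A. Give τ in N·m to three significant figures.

Dipole B is on the axis of dipole A, so B₁ there is axial: B₁ = (μ₀/4π)·2m₁/r³ along +z.
B₁ = 2(10⁻⁷)(0.258)/(0.140)³ = 1.880×10⁻⁵ T.
τ = m₂ B₁ sinθ.
τ = (0.624)(1.880×10⁻⁵)·sin140° = 7.543×10⁻⁶ N·m.

τ ≈ 7.54×10⁻⁶ N·m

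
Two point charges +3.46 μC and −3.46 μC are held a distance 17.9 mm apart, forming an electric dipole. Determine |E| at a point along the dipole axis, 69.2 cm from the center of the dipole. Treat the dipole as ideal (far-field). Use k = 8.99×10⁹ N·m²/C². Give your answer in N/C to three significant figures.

Dipole moment p = qd = (3.46×10⁻⁶ C)(0.0179 m) = 6.193×10⁻⁸ C·m.
On the dipole axis E = 2kp/r³.
E = 2·(8.99×10⁹)(6.193×10⁻⁸) / (0.692)³ = 3360 N/C.

E ≈ 3360 N/C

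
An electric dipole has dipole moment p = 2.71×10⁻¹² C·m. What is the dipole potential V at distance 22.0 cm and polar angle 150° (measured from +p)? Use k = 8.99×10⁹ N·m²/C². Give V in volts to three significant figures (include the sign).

V ≈ -0.436 V

The dipole potential is V = kp cosθ / r².
V = (8.99×10⁹)(2.71×10⁻¹²)·cos150° / (0.220)² = -0.4359 V.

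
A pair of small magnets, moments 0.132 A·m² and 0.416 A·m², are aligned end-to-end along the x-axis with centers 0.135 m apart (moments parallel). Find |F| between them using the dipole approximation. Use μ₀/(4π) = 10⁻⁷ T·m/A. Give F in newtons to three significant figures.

F ≈ 9.92×10⁻⁵ N

On-axis B of dipole 1: B = (μ₀/4π)·2m₁/r³. Force on dipole 2: F = m₂·dB/dr.
dB/dr = −(μ₀/4π)·6m₁/r⁴, so |F| = (μ₀/4π)·6m₁m₂/r⁴.
F = 6(10⁻⁷)(0.132)(0.416)/(0.135)⁴ = 9.919×10⁻⁵ N.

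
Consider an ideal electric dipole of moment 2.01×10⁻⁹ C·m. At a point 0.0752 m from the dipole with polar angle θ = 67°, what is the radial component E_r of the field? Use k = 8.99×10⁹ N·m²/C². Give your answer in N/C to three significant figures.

For a dipole, E_r = (2kp cosθ)/r³.
kp/r³ = (8.99×10⁹)(2.01×10⁻⁹)/(0.0752)³ = 4.249×10⁴ N/C.
E_r = 2·4.249×10⁴·cos67° = 3.321×10⁴ N/C.

E_r ≈ 3.32×10⁴ N/C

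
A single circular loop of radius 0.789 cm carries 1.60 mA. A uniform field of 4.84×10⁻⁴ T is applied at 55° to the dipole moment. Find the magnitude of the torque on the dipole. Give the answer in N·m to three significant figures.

τ ≈ 1.24×10⁻¹⁰ N·m

Magnetic moment m = IA = Iπa² = (0.00160)·π·(0.00789)² = 3.129×10⁻⁷ A·m².
Torque on a magnetic dipole: τ = mB sinθ.
τ = (3.129×10⁻⁷)(4.84×10⁻⁴)·sin55° = 1.241×10⁻¹⁰ N·m.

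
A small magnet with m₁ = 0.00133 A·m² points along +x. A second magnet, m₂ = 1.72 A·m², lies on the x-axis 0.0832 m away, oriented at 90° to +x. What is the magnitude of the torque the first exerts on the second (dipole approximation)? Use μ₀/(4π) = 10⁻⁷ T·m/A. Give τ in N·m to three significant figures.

τ ≈ 7.94×10⁻⁷ N·m

Dipole B is on the axis of dipole A, so B₁ there is axial: B₁ = (μ₀/4π)·2m₁/r³ along +x.
B₁ = 2(10⁻⁷)(0.00133)/(0.0832)³ = 4.619×10⁻⁷ T.
τ = m₂ B₁ sinθ.
τ = (1.72)(4.619×10⁻⁷)·sin90° = 7.944×10⁻⁷ N·m.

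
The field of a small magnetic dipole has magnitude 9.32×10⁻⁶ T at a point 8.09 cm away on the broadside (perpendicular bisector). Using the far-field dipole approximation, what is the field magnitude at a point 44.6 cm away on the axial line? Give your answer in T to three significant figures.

Dipole fields scale as 1/r³ in the far field.
The axial field is twice the equatorial field at the same r, so the geometry factor is 2/1.
B₂ = B₁ · (2/1) · (r₁/r₂)³ = 9.32×10⁻⁶ · 2 · (8.09/44.6)³.
(r₁/r₂)³ = (0.1814)³ = 0.005968.
B₂ ≈ 1.112×10⁻⁷ T.

B ≈ 1.11×10⁻⁷ T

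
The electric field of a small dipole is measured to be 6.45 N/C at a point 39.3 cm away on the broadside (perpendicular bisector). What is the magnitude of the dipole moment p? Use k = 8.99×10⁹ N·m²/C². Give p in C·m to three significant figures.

p ≈ 4.35×10⁻¹¹ C·m

In the equatorial plane E = kp/r³, so p = Er³/(k).
p = (6.45)·(0.393)³ / (8.99×10⁹) = 4.355×10⁻¹¹ C·m.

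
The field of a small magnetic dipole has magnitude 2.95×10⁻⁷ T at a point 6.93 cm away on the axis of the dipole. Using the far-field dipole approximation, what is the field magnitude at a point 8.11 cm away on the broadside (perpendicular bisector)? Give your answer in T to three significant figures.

B ≈ 9.20×10⁻⁸ T

Dipole fields scale as 1/r³ in the far field.
The axial field is twice the equatorial field at the same r, so the geometry factor is 1/2.
B₂ = B₁ · (1/2) · (r₁/r₂)³ = 2.95×10⁻⁷ · 0.5 · (6.93/8.11)³.
(r₁/r₂)³ = (0.8545)³ = 0.6239.
B₂ ≈ 9.203×10⁻⁸ T.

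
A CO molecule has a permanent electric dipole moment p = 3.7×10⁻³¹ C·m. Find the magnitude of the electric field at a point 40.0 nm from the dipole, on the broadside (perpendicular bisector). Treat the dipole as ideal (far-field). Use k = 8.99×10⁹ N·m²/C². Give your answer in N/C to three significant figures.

In the equatorial plane E = kp/r³.
E = (8.99×10⁹)(3.70×10⁻³¹) / (4.00×10⁻⁸)³ = 51.97 N/C.

E ≈ 52.0 N/C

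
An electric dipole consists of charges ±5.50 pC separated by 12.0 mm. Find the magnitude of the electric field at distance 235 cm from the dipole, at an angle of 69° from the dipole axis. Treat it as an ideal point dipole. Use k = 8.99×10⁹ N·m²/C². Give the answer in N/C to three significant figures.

Dipole moment p = qd = (5.50×10⁻¹² C)(0.0120 m) = 6.60×10⁻¹⁴ C·m.
At angle θ the dipole field magnitude is E = (kp/r³)·√(1 + 3cos²θ).
kp/r³ = (8.99×10⁹)(6.60×10⁻¹⁴) / (2.35)³ = 4.572×10⁻⁵ N/C.
√(1 + 3cos²69°) = √(1 + 3·0.1284) = √1.3853 ≈ 1.1770.
E ≈ 4.572×10⁻⁵ × 1.177 = 5.381×10⁻⁵ N/C.

E ≈ 5.38×10⁻⁵ N/C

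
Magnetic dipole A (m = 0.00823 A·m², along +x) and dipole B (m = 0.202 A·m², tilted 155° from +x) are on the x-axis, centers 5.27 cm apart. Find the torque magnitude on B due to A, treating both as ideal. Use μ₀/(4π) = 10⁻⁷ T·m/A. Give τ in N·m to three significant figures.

τ ≈ 9.60×10⁻⁷ N·m

Dipole B is on the axis of dipole A, so B₁ there is axial: B₁ = (μ₀/4π)·2m₁/r³ along +x.
B₁ = 2(10⁻⁷)(0.00823)/(0.0527)³ = 1.125×10⁻⁵ T.
τ = m₂ B₁ sinθ.
τ = (0.202)(1.125×10⁻⁵)·sin155° = 9.601×10⁻⁷ N·m.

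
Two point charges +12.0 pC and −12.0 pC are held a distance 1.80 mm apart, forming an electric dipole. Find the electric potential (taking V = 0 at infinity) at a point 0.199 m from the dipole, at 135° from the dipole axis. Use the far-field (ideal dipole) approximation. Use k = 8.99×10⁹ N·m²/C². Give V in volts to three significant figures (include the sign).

Dipole moment p = qd = (1.20×10⁻¹¹ C)(0.00180 m) = 2.16×10⁻¹⁴ C·m.
The dipole potential is V = kp cosθ / r².
V = (8.99×10⁹)(2.16×10⁻¹⁴)·cos135° / (0.199)² = -0.003467 V.

V ≈ -0.00347 V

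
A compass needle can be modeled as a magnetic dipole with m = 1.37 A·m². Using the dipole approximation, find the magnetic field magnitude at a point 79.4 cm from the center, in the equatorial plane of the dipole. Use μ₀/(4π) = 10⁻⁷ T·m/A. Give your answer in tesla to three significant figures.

In the equatorial plane B = (μ₀/4π)·m/r³ (half the axial value).
B = (10⁻⁷)·(1.37) / (0.794)³ = 2.737×10⁻⁷ T.

B ≈ 2.74×10⁻⁷ T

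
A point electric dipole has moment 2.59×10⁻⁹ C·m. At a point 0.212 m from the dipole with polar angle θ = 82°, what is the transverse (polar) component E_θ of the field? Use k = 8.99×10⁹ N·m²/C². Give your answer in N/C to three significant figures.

For a dipole, E_θ = (kp sinθ)/r³.
kp/r³ = (8.99×10⁹)(2.59×10⁻⁹)/(0.212)³ = 2444 N/C.
E_θ = 2444·sin82° = 2420 N/C.

E_θ ≈ 2420 N/C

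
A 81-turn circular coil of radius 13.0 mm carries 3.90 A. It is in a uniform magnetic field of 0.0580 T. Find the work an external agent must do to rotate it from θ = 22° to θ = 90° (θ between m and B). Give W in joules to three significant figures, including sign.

W ≈ 0.00902 J

m = NIA = NIπa² = 81·(3.90)·π·(0.0130)² = 0.1677 A·m².
W_ext = ΔU = −mB cosθ₂ + mB cosθ₁ = mB(cosθ₁ − cosθ₂).
W = (0.1677)(0.0580)·(cos22° − cos90°) = (0.009727)·(+0.9272) = 0.009018 J.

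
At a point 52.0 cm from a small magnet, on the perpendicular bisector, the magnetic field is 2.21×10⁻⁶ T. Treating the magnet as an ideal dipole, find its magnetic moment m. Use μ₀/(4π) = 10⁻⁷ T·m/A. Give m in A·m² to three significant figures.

In the equatorial plane B = (μ₀/4π)·m/r³, so m = Br³·4π/(μ₀).
m = (2.21×10⁻⁶)·(0.520)³ / (10⁻⁷) = 3.107 A·m².

m ≈ 3.11 A·m²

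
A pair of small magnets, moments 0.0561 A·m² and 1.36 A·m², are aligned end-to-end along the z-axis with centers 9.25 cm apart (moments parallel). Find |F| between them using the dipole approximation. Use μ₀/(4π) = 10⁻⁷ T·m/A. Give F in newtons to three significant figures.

F ≈ 6.25×10⁻⁴ N

On-axis B of dipole 1: B = (μ₀/4π)·2m₁/r³. Force on dipole 2: F = m₂·dB/dr.
dB/dr = −(μ₀/4π)·6m₁/r⁴, so |F| = (μ₀/4π)·6m₁m₂/r⁴.
F = 6(10⁻⁷)(0.0561)(1.36)/(0.0925)⁴ = 6.253×10⁻⁴ N.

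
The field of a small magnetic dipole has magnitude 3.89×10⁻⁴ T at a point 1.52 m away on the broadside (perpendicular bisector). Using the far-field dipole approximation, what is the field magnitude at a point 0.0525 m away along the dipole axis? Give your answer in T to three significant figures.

Dipole fields scale as 1/r³ in the far field.
The axial field is twice the equatorial field at the same r, so the geometry factor is 2/1.
B₂ = B₁ · (2/1) · (r₁/r₂)³ = 3.89×10⁻⁴ · 2 · (1.52/0.0525)³.
(r₁/r₂)³ = (28.95)³ = 2.427e+04.
B₂ ≈ 18.88 T.

B ≈ 18.9 T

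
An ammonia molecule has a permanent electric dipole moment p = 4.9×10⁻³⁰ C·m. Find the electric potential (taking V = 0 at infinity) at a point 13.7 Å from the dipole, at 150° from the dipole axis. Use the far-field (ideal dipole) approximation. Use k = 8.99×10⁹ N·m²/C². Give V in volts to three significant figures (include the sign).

The dipole potential is V = kp cosθ / r².
V = (8.99×10⁹)(4.90×10⁻³⁰)·cos150° / (1.37×10⁻⁹)² = -0.02033 V.

V ≈ -0.0203 V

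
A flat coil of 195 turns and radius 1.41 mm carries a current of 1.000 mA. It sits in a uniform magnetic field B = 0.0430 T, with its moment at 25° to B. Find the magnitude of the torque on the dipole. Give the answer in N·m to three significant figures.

m = NIA = NIπa² = 195·(0.00100)·π·(0.00141)² = 1.218×10⁻⁶ A·m².
Torque on a magnetic dipole: τ = mB sinθ.
τ = (1.218×10⁻⁶)(0.0430)·sin25° = 2.213×10⁻⁸ N·m.

τ ≈ 2.21×10⁻⁸ N·m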